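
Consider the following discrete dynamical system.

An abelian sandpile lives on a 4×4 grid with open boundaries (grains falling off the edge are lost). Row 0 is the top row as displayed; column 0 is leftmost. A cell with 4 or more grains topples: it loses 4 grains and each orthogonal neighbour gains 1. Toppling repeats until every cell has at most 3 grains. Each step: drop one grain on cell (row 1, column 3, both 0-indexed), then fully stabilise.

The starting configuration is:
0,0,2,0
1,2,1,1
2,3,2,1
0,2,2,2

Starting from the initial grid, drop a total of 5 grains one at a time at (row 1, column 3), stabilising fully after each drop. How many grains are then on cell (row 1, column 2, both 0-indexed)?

step 0: 0,0,2,0
1,2,1,1
2,3,2,1
0,2,2,2
step 1: 0,0,2,0
1,2,1,2
2,3,2,1
0,2,2,2
step 2: 0,0,2,0
1,2,1,3
2,3,2,1
0,2,2,2
step 3: 0,0,2,1
1,2,2,0
2,3,2,2
0,2,2,2
step 4: 0,0,2,1
1,2,2,1
2,3,2,2
0,2,2,2
step 5: 0,0,2,1
1,2,2,2
2,3,2,2
0,2,2,2

2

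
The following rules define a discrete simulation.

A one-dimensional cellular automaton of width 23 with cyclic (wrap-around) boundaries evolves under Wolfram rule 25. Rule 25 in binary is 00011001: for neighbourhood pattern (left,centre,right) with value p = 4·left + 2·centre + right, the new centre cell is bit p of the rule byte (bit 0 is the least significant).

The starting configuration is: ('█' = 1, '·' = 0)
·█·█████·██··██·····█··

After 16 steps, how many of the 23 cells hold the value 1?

[0] ·█·█████·██··██·····█··
[1] ···█·····█·█·█·████··██
[2] ██··████·······█···█·█·
[3] █·█·█···██████··██·····
[4] ·····██·█·····█·█·████·
[5] ████·█···████·····█···█
[6] ······██·█···████··██·█
[7] █████·█···██·█···█·█···
[8] █······██·█···██····██·
[9] ·█████·█···██·█·███·█··
[10] ·█······██·█····█····██
[11] ··█████·█···███··███·█·
[12] █·█······██·█··█·█····█
[13] ···█████·█···█····███·█
[14] ██·█······██··███·█····
[15] █···█████·█·█·█····███·
[16] ·██·█··········███·█···

7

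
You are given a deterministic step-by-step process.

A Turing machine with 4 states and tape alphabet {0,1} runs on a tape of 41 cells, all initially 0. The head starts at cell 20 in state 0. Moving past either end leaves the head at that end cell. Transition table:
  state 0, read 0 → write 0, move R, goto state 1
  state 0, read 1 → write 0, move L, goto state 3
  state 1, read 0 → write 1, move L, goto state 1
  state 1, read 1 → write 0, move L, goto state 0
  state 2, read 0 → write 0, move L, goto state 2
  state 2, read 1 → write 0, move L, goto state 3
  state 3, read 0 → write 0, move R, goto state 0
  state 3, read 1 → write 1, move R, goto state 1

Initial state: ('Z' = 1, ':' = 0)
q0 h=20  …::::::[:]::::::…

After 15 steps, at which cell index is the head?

7

t=0: q0 h=20  …::::::[:]::::::…
t=1: q1 h=21  …::::::[:]::::::…
t=2: q1 h=20  …::::::[:]Z:::::…
t=3: q1 h=19  …::::::[:]ZZ::::…
t=4: q1 h=18  …::::::[:]ZZZ:::…
t=5: q1 h=17  …::::::[:]ZZZZ::…
t=6: q1 h=16  …::::::[:]ZZZZZ:…
t=7: q1 h=15  …::::::[:]ZZZZZZ…
t=8: q1 h=14  …::::::[:]ZZZZZZ…
t=9: q1 h=13  …::::::[:]ZZZZZZ…
t=10: q1 h=12  …::::::[:]ZZZZZZ…
t=11: q1 h=11  …::::::[:]ZZZZZZ…
t=12: q1 h=10  …::::::[:]ZZZZZZ…
t=13: q1 h= 9  …::::::[:]ZZZZZZ…
t=14: q1 h= 8  …::::::[:]ZZZZZZ…
t=15: q1 h= 7  …::::::[:]ZZZZZZ…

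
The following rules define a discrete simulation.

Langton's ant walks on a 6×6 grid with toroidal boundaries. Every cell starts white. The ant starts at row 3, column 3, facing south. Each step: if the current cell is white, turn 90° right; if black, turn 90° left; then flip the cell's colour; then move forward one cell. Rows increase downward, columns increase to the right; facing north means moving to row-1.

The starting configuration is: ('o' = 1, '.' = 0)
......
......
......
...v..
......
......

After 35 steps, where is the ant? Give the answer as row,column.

0) ......
......
......
...v..
......
......
1) ......
......
......
..<o..
......
......
2) ......
......
..^...
..oo..
......
......
3) ......
......
..o>..
..oo..
......
......
4) ......
......
..oo..
..ov..
......
......
5) ......
......
..oo..
..o.>.
......
......
6) ......
......
..oo..
..o.o.
....v.
......
7) ......
......
..oo..
..o.o.
...<o.
......
8) ......
......
..oo..
..o^o.
...oo.
......
9) ......
......
..oo..
..oo>.
...oo.
......
10) ......
......
..oo^.
..oo..
...oo.
......
11) ......
......
..ooo>
..oo..
...oo.
......
12) ......
......
..oooo
..oo.v
...oo.
......
13) ......
......
..oooo
..oo<o
...oo.
......
14) ......
......
..oo^o
..oooo
...oo.
......
15) ......
......
..o<.o
..oooo
...oo.
......
16) ......
......
..o..o
..ovoo
...oo.
......
17) ......
......
..o..o
..o.>o
...oo.
......
18) ......
......
..o.^o
..o..o
...oo.
......
19) ......
......
..o.o>
..o..o
...oo.
......
20) ......
.....^
..o.o.
..o..o
...oo.
......
21) ......
>....o
..o.o.
..o..o
...oo.
......
22) ......
o....o
v.o.o.
..o..o
...oo.
......
23) ......
o....o
o.o.o<
..o..o
...oo.
......
24) ......
o....^
o.o.oo
..o..o
...oo.
......
25) ......
o...<.
o.o.oo
..o..o
...oo.
......
26) ....^.
o...o.
o.o.oo
..o..o
...oo.
......
27) ....o>
o...o.
o.o.oo
..o..o
...oo.
......
28) ....oo
o...ov
o.o.oo
..o..o
...oo.
......
29) ....oo
o...<o
o.o.oo
..o..o
...oo.
......
30) ....oo
o....o
o.o.vo
..o..o
...oo.
......
31) ....oo
o....o
o.o..>
..o..o
...oo.
......
32) ....oo
o....^
o.o...
..o..o
...oo.
......
33) ....oo
o...<.
o.o...
..o..o
...oo.
......
34) ....^o
o...o.
o.o...
..o..o
...oo.
......
35) ...<.o
o...o.
o.o...
..o..o
...oo.
......

0,3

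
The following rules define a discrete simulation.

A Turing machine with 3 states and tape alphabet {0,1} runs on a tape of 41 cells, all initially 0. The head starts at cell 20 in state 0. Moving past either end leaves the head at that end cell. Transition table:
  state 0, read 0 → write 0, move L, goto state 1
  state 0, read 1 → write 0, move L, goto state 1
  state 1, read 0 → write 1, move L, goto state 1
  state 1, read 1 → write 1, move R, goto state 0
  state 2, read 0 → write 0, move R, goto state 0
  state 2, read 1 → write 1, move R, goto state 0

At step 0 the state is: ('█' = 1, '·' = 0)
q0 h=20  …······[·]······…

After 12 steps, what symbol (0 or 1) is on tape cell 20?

0

t=0: q0 h=20  …······[·]······…
t=1: q1 h=19  …······[·]······…
t=2: q1 h=18  …······[·]█·····…
t=3: q1 h=17  …······[·]██····…
t=4: q1 h=16  …······[·]███···…
t=5: q1 h=15  …······[·]████··…
t=6: q1 h=14  …······[·]█████·…
t=7: q1 h=13  …······[·]██████…
t=8: q1 h=12  …······[·]██████…
t=9: q1 h=11  …······[·]██████…
t=10: q1 h=10  …······[·]██████…
t=11: q1 h= 9  …······[·]██████…
t=12: q1 h= 8  …······[·]██████…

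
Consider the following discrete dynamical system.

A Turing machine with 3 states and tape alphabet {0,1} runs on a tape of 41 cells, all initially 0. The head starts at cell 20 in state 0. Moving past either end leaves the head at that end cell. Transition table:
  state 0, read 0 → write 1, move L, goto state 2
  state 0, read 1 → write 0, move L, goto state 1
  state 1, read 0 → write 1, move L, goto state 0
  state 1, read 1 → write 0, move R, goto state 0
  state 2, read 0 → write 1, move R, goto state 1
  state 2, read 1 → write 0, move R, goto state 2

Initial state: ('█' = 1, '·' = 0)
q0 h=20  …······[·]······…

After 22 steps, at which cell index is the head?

26

t=0: q0 h=20  …······[·]······…
t=1: q2 h=19  …······[·]█·····…
t=2: q1 h=20  …·····█[█]······…
t=3: q0 h=21  …····█·[·]······…
t=4: q2 h=20  …·····█[·]█·····…
t=5: q1 h=21  …····██[█]······…
t=6: q0 h=22  …···██·[·]······…
t=7: q2 h=21  …····██[·]█·····…
t=8: q1 h=22  …···███[█]······…
t=9: q0 h=23  …··███·[·]······…
t=10: q2 h=22  …···███[·]█·····…
t=11: q1 h=23  …··████[█]······…
t=12: q0 h=24  …·████·[·]······…
t=13: q2 h=23  …··████[·]█·····…
t=14: q1 h=24  …·█████[█]······…
t=15: q0 h=25  …█████·[·]······…
t=16: q2 h=24  …·█████[·]█·····…
t=17: q1 h=25  …██████[█]······…
t=18: q0 h=26  …█████·[·]······…
t=19: q2 h=25  …██████[·]█·····…
t=20: q1 h=26  …██████[█]······…
t=21: q0 h=27  …█████·[·]······…
t=22: q2 h=26  …██████[·]█·····…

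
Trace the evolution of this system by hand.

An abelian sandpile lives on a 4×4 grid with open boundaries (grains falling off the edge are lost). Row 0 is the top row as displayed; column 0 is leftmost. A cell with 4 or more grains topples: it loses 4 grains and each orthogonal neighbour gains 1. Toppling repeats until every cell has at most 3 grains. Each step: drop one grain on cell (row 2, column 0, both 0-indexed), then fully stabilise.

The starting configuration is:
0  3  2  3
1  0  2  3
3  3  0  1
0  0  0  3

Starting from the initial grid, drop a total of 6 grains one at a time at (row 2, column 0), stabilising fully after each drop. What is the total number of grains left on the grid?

28

k=0  0  3  2  3
1  0  2  3
3  3  0  1
0  0  0  3
k=1  0  3  2  3
2  1  2  3
1  0  1  1
1  1  0  3
k=2  0  3  2  3
2  1  2  3
2  0  1  1
1  1  0  3
k=3  0  3  2  3
2  1  2  3
3  0  1  1
1  1  0  3
k=4  0  3  2  3
3  1  2  3
0  1  1  1
2  1  0  3
k=5  0  3  2  3
3  1  2  3
1  1  1  1
2  1  0  3
k=6  0  3  2  3
3  1  2  3
2  1  1  1
2  1  0  3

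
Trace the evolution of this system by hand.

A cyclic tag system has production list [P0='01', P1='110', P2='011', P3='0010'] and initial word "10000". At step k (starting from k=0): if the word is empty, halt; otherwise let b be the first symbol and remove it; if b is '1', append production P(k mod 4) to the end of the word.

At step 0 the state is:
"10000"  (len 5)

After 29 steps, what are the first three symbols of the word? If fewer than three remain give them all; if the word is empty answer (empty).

[0] "10000"  (len 5)
[1] "000001"  (len 6)
[2] "00001"  (len 5)
[3] "0001"  (len 4)
[4] "001"  (len 3)
[5] "01"  (len 2)
[6] "1"  (len 1)
[7] "011"  (len 3)
[8] "11"  (len 2)
[9] "101"  (len 3)
[10] "01110"  (len 5)
[11] "1110"  (len 4)
[12] "1100010"  (len 7)
[13] "10001001"  (len 8)
[14] "0001001110"  (len 10)
[15] "001001110"  (len 9)
[16] "01001110"  (len 8)
[17] "1001110"  (len 7)
[18] "001110110"  (len 9)
[19] "01110110"  (len 8)
[20] "1110110"  (len 7)
[21] "11011001"  (len 8)
[22] "1011001110"  (len 10)
[23] "011001110011"  (len 12)
[24] "11001110011"  (len 11)
[25] "100111001101"  (len 12)
[26] "00111001101110"  (len 14)
[27] "0111001101110"  (len 13)
[28] "111001101110"  (len 12)
[29] "1100110111001"  (len 13)

110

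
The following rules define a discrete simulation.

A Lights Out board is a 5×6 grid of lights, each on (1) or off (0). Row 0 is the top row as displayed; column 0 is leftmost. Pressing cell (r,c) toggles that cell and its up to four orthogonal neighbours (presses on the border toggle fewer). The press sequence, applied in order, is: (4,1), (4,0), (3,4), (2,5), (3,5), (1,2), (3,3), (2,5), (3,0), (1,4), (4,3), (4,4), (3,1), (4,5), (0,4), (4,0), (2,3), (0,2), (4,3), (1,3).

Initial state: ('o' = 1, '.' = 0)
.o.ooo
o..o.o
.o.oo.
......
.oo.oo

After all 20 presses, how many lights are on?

12

0) .o.ooo
o..o.o
.o.oo.
......
.oo.oo
1) .o.ooo
o..o.o
.o.oo.
.o....
o...oo
2) .o.ooo
o..o.o
.o.oo.
oo....
.o..oo
3) .o.ooo
o..o.o
.o.o..
oo.ooo
.o...o
4) .o.ooo
o..o..
.o.ooo
oo.oo.
.o...o
5) .o.ooo
o..o..
.o.oo.
oo.o.o
.o....
6) .ooooo
ooo...
.oooo.
oo.o.o
.o....
7) .ooooo
ooo...
.oo.o.
ooo.oo
.o.o..
8) .ooooo
ooo..o
.oo..o
ooo.o.
.o.o..
9) .ooooo
ooo..o
ooo..o
..o.o.
oo.o..
10) .ooo.o
ooooo.
ooo.oo
..o.o.
oo.o..
11) .ooo.o
ooooo.
ooo.oo
..ooo.
ooo.o.
12) .ooo.o
ooooo.
ooo.oo
..oo..
oooo.o
13) .ooo.o
ooooo.
o.o.oo
oo.o..
o.oo.o
14) .ooo.o
ooooo.
o.o.oo
oo.o.o
o.ooo.
15) .oo.o.
oooo..
o.o.oo
oo.o.o
o.ooo.
16) .oo.o.
oooo..
o.o.oo
.o.o.o
.oooo.
17) .oo.o.
ooo...
o..o.o
.o...o
.oooo.
18) ...oo.
oo....
o..o.o
.o...o
.oooo.
19) ...oo.
oo....
o..o.o
.o.o.o
.o....
20) ....o.
ooooo.
o....o
.o.o.o
.o....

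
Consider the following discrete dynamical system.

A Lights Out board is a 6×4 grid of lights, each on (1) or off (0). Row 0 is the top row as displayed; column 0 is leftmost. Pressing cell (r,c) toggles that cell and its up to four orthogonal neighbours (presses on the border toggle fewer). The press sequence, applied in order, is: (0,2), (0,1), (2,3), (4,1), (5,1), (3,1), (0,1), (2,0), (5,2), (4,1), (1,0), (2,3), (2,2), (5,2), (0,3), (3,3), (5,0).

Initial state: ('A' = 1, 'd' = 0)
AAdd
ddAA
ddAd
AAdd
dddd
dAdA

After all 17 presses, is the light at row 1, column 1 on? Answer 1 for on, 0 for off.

1

t=0: AAdd
ddAA
ddAd
AAdd
dddd
dAdA
t=1: AdAA
dddA
ddAd
AAdd
dddd
dAdA
t=2: dAdA
dAdA
ddAd
AAdd
dddd
dAdA
t=3: dAdA
dAdd
dddA
AAdA
dddd
dAdA
t=4: dAdA
dAdd
dddA
AddA
AAAd
dddA
t=5: dAdA
dAdd
dddA
AddA
AdAd
AAAA
t=6: dAdA
dAdd
dAdA
dAAA
AAAd
AAAA
t=7: AdAA
dddd
dAdA
dAAA
AAAd
AAAA
t=8: AdAA
Addd
AddA
AAAA
AAAd
AAAA
t=9: AdAA
Addd
AddA
AAAA
AAdd
Addd
t=10: AdAA
Addd
AddA
AdAA
ddAd
AAdd
t=11: ddAA
dAdd
dddA
AdAA
ddAd
AAdd
t=12: ddAA
dAdA
ddAd
AdAd
ddAd
AAdd
t=13: ddAA
dAAA
dAdA
Addd
ddAd
AAdd
t=14: ddAA
dAAA
dAdA
Addd
dddd
AdAA
t=15: dddd
dAAd
dAdA
Addd
dddd
AdAA
t=16: dddd
dAAd
dAdd
AdAA
dddA
AdAA
t=17: dddd
dAAd
dAdd
AdAA
AddA
dAAA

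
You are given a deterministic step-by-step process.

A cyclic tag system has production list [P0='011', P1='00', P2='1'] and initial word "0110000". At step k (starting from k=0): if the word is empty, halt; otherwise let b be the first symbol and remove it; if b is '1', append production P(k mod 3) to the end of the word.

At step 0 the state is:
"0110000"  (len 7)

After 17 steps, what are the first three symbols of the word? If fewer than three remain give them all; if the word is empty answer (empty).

step 0: "0110000"  (len 7)
step 1: "110000"  (len 6)
step 2: "1000000"  (len 7)
step 3: "0000001"  (len 7)
step 4: "000001"  (len 6)
step 5: "00001"  (len 5)
step 6: "0001"  (len 4)
step 7: "001"  (len 3)
step 8: "01"  (len 2)
step 9: "1"  (len 1)
step 10: "011"  (len 3)
step 11: "11"  (len 2)
step 12: "11"  (len 2)
step 13: "1011"  (len 4)
step 14: "01100"  (len 5)
step 15: "1100"  (len 4)
step 16: "100011"  (len 6)
step 17: "0001100"  (len 7)

000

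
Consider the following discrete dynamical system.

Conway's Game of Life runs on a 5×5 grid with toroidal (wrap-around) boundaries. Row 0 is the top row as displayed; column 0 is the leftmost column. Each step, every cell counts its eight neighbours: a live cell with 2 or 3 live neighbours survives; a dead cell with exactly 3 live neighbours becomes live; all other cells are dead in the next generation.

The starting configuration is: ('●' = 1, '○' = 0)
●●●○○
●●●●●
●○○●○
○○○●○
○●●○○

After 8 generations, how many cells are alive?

step 0: ●●●○○
●●●●●
●○○●○
○○○●○
○●●○○
step 1: ○○○○○
○○○○○
●○○○○
○●○●●
●○○●○
step 2: ○○○○○
○○○○○
●○○○●
○●●●○
●○●●○
step 3: ○○○○○
○○○○○
●●●●●
○○○○○
○○○●●
step 4: ○○○○○
●●●●●
●●●●●
○●○○○
○○○○○
step 5: ●●●●●
○○○○○
○○○○○
○●○●●
○○○○○
step 6: ●●●●●
●●●●●
○○○○○
○○○○○
○○○○○
step 7: ○○○○○
○○○○○
●●●●●
○○○○○
●●●●●
step 8: ●●●●●
●●●●●
●●●●●
○○○○○
●●●●●

20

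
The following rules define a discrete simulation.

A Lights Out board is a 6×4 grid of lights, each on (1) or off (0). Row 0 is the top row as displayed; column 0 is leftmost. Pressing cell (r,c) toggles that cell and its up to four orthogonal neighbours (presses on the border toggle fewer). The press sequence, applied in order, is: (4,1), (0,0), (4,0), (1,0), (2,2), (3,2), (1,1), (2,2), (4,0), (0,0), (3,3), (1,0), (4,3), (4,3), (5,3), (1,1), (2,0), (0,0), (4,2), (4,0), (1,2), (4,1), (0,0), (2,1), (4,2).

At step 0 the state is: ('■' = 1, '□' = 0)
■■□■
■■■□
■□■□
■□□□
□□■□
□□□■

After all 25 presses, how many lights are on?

gen 0: ■■□■
■■■□
■□■□
■□□□
□□■□
□□□■
gen 1: ■■□■
■■■□
■□■□
■■□□
■■□□
□■□■
gen 2: □□□■
□■■□
■□■□
■■□□
■■□□
□■□■
gen 3: □□□■
□■■□
■□■□
□■□□
□□□□
■■□■
gen 4: ■□□■
■□■□
□□■□
□■□□
□□□□
■■□■
gen 5: ■□□■
■□□□
□■□■
□■■□
□□□□
■■□■
gen 6: ■□□■
■□□□
□■■■
□□□■
□□■□
■■□■
gen 7: ■■□■
□■■□
□□■■
□□□■
□□■□
■■□■
gen 8: ■■□■
□■□□
□■□□
□□■■
□□■□
■■□■
gen 9: ■■□■
□■□□
□■□□
■□■■
■■■□
□■□■
gen 10: □□□■
■■□□
□■□□
■□■■
■■■□
□■□■
gen 11: □□□■
■■□□
□■□■
■□□□
■■■■
□■□■
gen 12: ■□□■
□□□□
■■□■
■□□□
■■■■
□■□■
gen 13: ■□□■
□□□□
■■□■
■□□■
■■□□
□■□□
gen 14: ■□□■
□□□□
■■□■
■□□□
■■■■
□■□■
gen 15: ■□□■
□□□□
■■□■
■□□□
■■■□
□■■□
gen 16: ■■□■
■■■□
■□□■
■□□□
■■■□
□■■□
gen 17: ■■□■
□■■□
□■□■
□□□□
■■■□
□■■□
gen 18: □□□■
■■■□
□■□■
□□□□
■■■□
□■■□
gen 19: □□□■
■■■□
□■□■
□□■□
■□□■
□■□□
gen 20: □□□■
■■■□
□■□■
■□■□
□■□■
■■□□
gen 21: □□■■
■□□■
□■■■
■□■□
□■□■
■■□□
gen 22: □□■■
■□□■
□■■■
■■■□
■□■■
■□□□
gen 23: ■■■■
□□□■
□■■■
■■■□
■□■■
■□□□
gen 24: ■■■■
□■□■
■□□■
■□■□
■□■■
■□□□
gen 25: ■■■■
□■□■
■□□■
■□□□
■■□□
■□■□

13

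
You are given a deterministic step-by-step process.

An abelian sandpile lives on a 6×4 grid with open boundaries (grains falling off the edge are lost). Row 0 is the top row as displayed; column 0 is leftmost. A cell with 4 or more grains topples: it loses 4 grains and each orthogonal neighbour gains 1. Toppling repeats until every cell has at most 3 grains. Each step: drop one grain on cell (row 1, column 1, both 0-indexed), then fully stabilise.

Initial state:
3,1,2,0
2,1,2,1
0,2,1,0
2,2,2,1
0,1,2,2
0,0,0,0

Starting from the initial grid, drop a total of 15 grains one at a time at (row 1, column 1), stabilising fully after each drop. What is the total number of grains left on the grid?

k=0  3,1,2,0
2,1,2,1
0,2,1,0
2,2,2,1
0,1,2,2
0,0,0,0
k=1  3,1,2,0
2,2,2,1
0,2,1,0
2,2,2,1
0,1,2,2
0,0,0,0
k=2  3,1,2,0
2,3,2,1
0,2,1,0
2,2,2,1
0,1,2,2
0,0,0,0
k=3  3,2,2,0
3,0,3,1
0,3,1,0
2,2,2,1
0,1,2,2
0,0,0,0
k=4  3,2,2,0
3,1,3,1
0,3,1,0
2,2,2,1
0,1,2,2
0,0,0,0
k=5  3,2,2,0
3,2,3,1
0,3,1,0
2,2,2,1
0,1,2,2
0,0,0,0
k=6  3,2,2,0
3,3,3,1
0,3,1,0
2,2,2,1
0,1,2,2
0,0,0,0
k=7  1,2,0,1
2,0,2,2
2,1,3,0
2,3,2,1
0,1,2,2
0,0,0,0
k=8  1,2,0,1
2,1,2,2
2,1,3,0
2,3,2,1
0,1,2,2
0,0,0,0
k=9  1,2,0,1
2,2,2,2
2,1,3,0
2,3,2,1
0,1,2,2
0,0,0,0
k=10  1,2,0,1
2,3,2,2
2,1,3,0
2,3,2,1
0,1,2,2
0,0,0,0
k=11  1,3,0,1
3,0,3,2
2,2,3,0
2,3,2,1
0,1,2,2
0,0,0,0
k=12  1,3,0,1
3,1,3,2
2,2,3,0
2,3,2,1
0,1,2,2
0,0,0,0
k=13  1,3,0,1
3,2,3,2
2,2,3,0
2,3,2,1
0,1,2,2
0,0,0,0
k=14  1,3,0,1
3,3,3,2
2,2,3,0
2,3,2,1
0,1,2,2
0,0,0,0
k=15  3,1,2,1
2,0,2,3
1,3,2,1
0,2,0,2
1,2,3,2
0,0,0,0

33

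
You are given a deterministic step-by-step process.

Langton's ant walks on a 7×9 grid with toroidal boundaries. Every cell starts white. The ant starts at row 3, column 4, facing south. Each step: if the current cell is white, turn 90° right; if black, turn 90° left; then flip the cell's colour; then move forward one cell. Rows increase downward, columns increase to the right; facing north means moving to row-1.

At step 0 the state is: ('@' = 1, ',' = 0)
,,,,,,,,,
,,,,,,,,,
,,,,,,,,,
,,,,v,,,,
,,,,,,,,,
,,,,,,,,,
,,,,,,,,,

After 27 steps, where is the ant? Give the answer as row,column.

0,6

gen 0: ,,,,,,,,,
,,,,,,,,,
,,,,,,,,,
,,,,v,,,,
,,,,,,,,,
,,,,,,,,,
,,,,,,,,,
gen 1: ,,,,,,,,,
,,,,,,,,,
,,,,,,,,,
,,,<@,,,,
,,,,,,,,,
,,,,,,,,,
,,,,,,,,,
gen 2: ,,,,,,,,,
,,,,,,,,,
,,,^,,,,,
,,,@@,,,,
,,,,,,,,,
,,,,,,,,,
,,,,,,,,,
gen 3: ,,,,,,,,,
,,,,,,,,,
,,,@>,,,,
,,,@@,,,,
,,,,,,,,,
,,,,,,,,,
,,,,,,,,,
gen 4: ,,,,,,,,,
,,,,,,,,,
,,,@@,,,,
,,,@v,,,,
,,,,,,,,,
,,,,,,,,,
,,,,,,,,,
gen 5: ,,,,,,,,,
,,,,,,,,,
,,,@@,,,,
,,,@,>,,,
,,,,,,,,,
,,,,,,,,,
,,,,,,,,,
gen 6: ,,,,,,,,,
,,,,,,,,,
,,,@@,,,,
,,,@,@,,,
,,,,,v,,,
,,,,,,,,,
,,,,,,,,,
gen 7: ,,,,,,,,,
,,,,,,,,,
,,,@@,,,,
,,,@,@,,,
,,,,<@,,,
,,,,,,,,,
,,,,,,,,,
gen 8: ,,,,,,,,,
,,,,,,,,,
,,,@@,,,,
,,,@^@,,,
,,,,@@,,,
,,,,,,,,,
,,,,,,,,,
gen 9: ,,,,,,,,,
,,,,,,,,,
,,,@@,,,,
,,,@@>,,,
,,,,@@,,,
,,,,,,,,,
,,,,,,,,,
gen 10: ,,,,,,,,,
,,,,,,,,,
,,,@@^,,,
,,,@@,,,,
,,,,@@,,,
,,,,,,,,,
,,,,,,,,,
gen 11: ,,,,,,,,,
,,,,,,,,,
,,,@@@>,,
,,,@@,,,,
,,,,@@,,,
,,,,,,,,,
,,,,,,,,,
gen 12: ,,,,,,,,,
,,,,,,,,,
,,,@@@@,,
,,,@@,v,,
,,,,@@,,,
,,,,,,,,,
,,,,,,,,,
gen 13: ,,,,,,,,,
,,,,,,,,,
,,,@@@@,,
,,,@@<@,,
,,,,@@,,,
,,,,,,,,,
,,,,,,,,,
gen 14: ,,,,,,,,,
,,,,,,,,,
,,,@@^@,,
,,,@@@@,,
,,,,@@,,,
,,,,,,,,,
,,,,,,,,,
gen 15: ,,,,,,,,,
,,,,,,,,,
,,,@<,@,,
,,,@@@@,,
,,,,@@,,,
,,,,,,,,,
,,,,,,,,,
gen 16: ,,,,,,,,,
,,,,,,,,,
,,,@,,@,,
,,,@v@@,,
,,,,@@,,,
,,,,,,,,,
,,,,,,,,,
gen 17: ,,,,,,,,,
,,,,,,,,,
,,,@,,@,,
,,,@,>@,,
,,,,@@,,,
,,,,,,,,,
,,,,,,,,,
gen 18: ,,,,,,,,,
,,,,,,,,,
,,,@,^@,,
,,,@,,@,,
,,,,@@,,,
,,,,,,,,,
,,,,,,,,,
gen 19: ,,,,,,,,,
,,,,,,,,,
,,,@,@>,,
,,,@,,@,,
,,,,@@,,,
,,,,,,,,,
,,,,,,,,,
gen 20: ,,,,,,,,,
,,,,,,^,,
,,,@,@,,,
,,,@,,@,,
,,,,@@,,,
,,,,,,,,,
,,,,,,,,,
gen 21: ,,,,,,,,,
,,,,,,@>,
,,,@,@,,,
,,,@,,@,,
,,,,@@,,,
,,,,,,,,,
,,,,,,,,,
gen 22: ,,,,,,,,,
,,,,,,@@,
,,,@,@,v,
,,,@,,@,,
,,,,@@,,,
,,,,,,,,,
,,,,,,,,,
gen 23: ,,,,,,,,,
,,,,,,@@,
,,,@,@<@,
,,,@,,@,,
,,,,@@,,,
,,,,,,,,,
,,,,,,,,,
gen 24: ,,,,,,,,,
,,,,,,^@,
,,,@,@@@,
,,,@,,@,,
,,,,@@,,,
,,,,,,,,,
,,,,,,,,,
gen 25: ,,,,,,,,,
,,,,,<,@,
,,,@,@@@,
,,,@,,@,,
,,,,@@,,,
,,,,,,,,,
,,,,,,,,,
gen 26: ,,,,,^,,,
,,,,,@,@,
,,,@,@@@,
,,,@,,@,,
,,,,@@,,,
,,,,,,,,,
,,,,,,,,,
gen 27: ,,,,,@>,,
,,,,,@,@,
,,,@,@@@,
,,,@,,@,,
,,,,@@,,,
,,,,,,,,,
,,,,,,,,,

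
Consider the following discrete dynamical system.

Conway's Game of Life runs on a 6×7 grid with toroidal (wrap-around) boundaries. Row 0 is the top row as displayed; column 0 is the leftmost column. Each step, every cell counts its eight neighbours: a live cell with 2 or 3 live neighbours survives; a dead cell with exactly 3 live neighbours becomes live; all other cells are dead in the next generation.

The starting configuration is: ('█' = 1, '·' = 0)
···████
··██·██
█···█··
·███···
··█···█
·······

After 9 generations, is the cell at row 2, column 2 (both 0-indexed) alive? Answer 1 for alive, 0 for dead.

gen 0: ···████
··██·██
█···█··
·███···
··█···█
·······
gen 1: ··██··█
█·█····
█···███
████···
·███···
···██·█
gen 2: ███·███
█·█·█··
····██·
·····█·
·······
██··██·
gen 3: ··█····
█·█····
···████
····██·
····███
··███··
gen 4: ··█····
·██·███
···█··█
·······
······█
··█·█··
gen 5: ··█·█··
███·███
█·███·█
·······
·······
···█···
gen 6: █·█·█·█
·······
··█·█··
···█···
·······
···█···
gen 7: ···█···
·█···█·
···█···
···█···
·······
···█···
gen 8: ··█·█··
··█·█··
··█·█··
·······
·······
·······
gen 9: ·······
·██·██·
·······
·······
·······
·······

0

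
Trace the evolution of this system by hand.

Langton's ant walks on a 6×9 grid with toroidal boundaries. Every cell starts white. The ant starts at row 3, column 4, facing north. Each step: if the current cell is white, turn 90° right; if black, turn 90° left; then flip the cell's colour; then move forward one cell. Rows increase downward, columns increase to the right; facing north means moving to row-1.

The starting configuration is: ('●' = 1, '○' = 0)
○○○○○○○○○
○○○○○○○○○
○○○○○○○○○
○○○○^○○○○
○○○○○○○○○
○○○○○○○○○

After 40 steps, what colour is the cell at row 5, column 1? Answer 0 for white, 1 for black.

step 0: ○○○○○○○○○
○○○○○○○○○
○○○○○○○○○
○○○○^○○○○
○○○○○○○○○
○○○○○○○○○
step 1: ○○○○○○○○○
○○○○○○○○○
○○○○○○○○○
○○○○●>○○○
○○○○○○○○○
○○○○○○○○○
step 2: ○○○○○○○○○
○○○○○○○○○
○○○○○○○○○
○○○○●●○○○
○○○○○v○○○
○○○○○○○○○
step 3: ○○○○○○○○○
○○○○○○○○○
○○○○○○○○○
○○○○●●○○○
○○○○<●○○○
○○○○○○○○○
step 4: ○○○○○○○○○
○○○○○○○○○
○○○○○○○○○
○○○○^●○○○
○○○○●●○○○
○○○○○○○○○
step 5: ○○○○○○○○○
○○○○○○○○○
○○○○○○○○○
○○○<○●○○○
○○○○●●○○○
○○○○○○○○○
step 6: ○○○○○○○○○
○○○○○○○○○
○○○^○○○○○
○○○●○●○○○
○○○○●●○○○
○○○○○○○○○
step 7: ○○○○○○○○○
○○○○○○○○○
○○○●>○○○○
○○○●○●○○○
○○○○●●○○○
○○○○○○○○○
step 8: ○○○○○○○○○
○○○○○○○○○
○○○●●○○○○
○○○●v●○○○
○○○○●●○○○
○○○○○○○○○
step 9: ○○○○○○○○○
○○○○○○○○○
○○○●●○○○○
○○○<●●○○○
○○○○●●○○○
○○○○○○○○○
step 10: ○○○○○○○○○
○○○○○○○○○
○○○●●○○○○
○○○○●●○○○
○○○v●●○○○
○○○○○○○○○
step 11: ○○○○○○○○○
○○○○○○○○○
○○○●●○○○○
○○○○●●○○○
○○<●●●○○○
○○○○○○○○○
step 12: ○○○○○○○○○
○○○○○○○○○
○○○●●○○○○
○○^○●●○○○
○○●●●●○○○
○○○○○○○○○
step 13: ○○○○○○○○○
○○○○○○○○○
○○○●●○○○○
○○●>●●○○○
○○●●●●○○○
○○○○○○○○○
step 14: ○○○○○○○○○
○○○○○○○○○
○○○●●○○○○
○○●●●●○○○
○○●v●●○○○
○○○○○○○○○
step 15: ○○○○○○○○○
○○○○○○○○○
○○○●●○○○○
○○●●●●○○○
○○●○>●○○○
○○○○○○○○○
step 16: ○○○○○○○○○
○○○○○○○○○
○○○●●○○○○
○○●●^●○○○
○○●○○●○○○
○○○○○○○○○
step 17: ○○○○○○○○○
○○○○○○○○○
○○○●●○○○○
○○●<○●○○○
○○●○○●○○○
○○○○○○○○○
step 18: ○○○○○○○○○
○○○○○○○○○
○○○●●○○○○
○○●○○●○○○
○○●v○●○○○
○○○○○○○○○
step 19: ○○○○○○○○○
○○○○○○○○○
○○○●●○○○○
○○●○○●○○○
○○<●○●○○○
○○○○○○○○○
step 20: ○○○○○○○○○
○○○○○○○○○
○○○●●○○○○
○○●○○●○○○
○○○●○●○○○
○○v○○○○○○
step 21: ○○○○○○○○○
○○○○○○○○○
○○○●●○○○○
○○●○○●○○○
○○○●○●○○○
○<●○○○○○○
step 22: ○○○○○○○○○
○○○○○○○○○
○○○●●○○○○
○○●○○●○○○
○^○●○●○○○
○●●○○○○○○
step 23: ○○○○○○○○○
○○○○○○○○○
○○○●●○○○○
○○●○○●○○○
○●>●○●○○○
○●●○○○○○○
step 24: ○○○○○○○○○
○○○○○○○○○
○○○●●○○○○
○○●○○●○○○
○●●●○●○○○
○●v○○○○○○
step 25: ○○○○○○○○○
○○○○○○○○○
○○○●●○○○○
○○●○○●○○○
○●●●○●○○○
○●○>○○○○○
step 26: ○○○v○○○○○
○○○○○○○○○
○○○●●○○○○
○○●○○●○○○
○●●●○●○○○
○●○●○○○○○
step 27: ○○<●○○○○○
○○○○○○○○○
○○○●●○○○○
○○●○○●○○○
○●●●○●○○○
○●○●○○○○○
step 28: ○○●●○○○○○
○○○○○○○○○
○○○●●○○○○
○○●○○●○○○
○●●●○●○○○
○●^●○○○○○
step 29: ○○●●○○○○○
○○○○○○○○○
○○○●●○○○○
○○●○○●○○○
○●●●○●○○○
○●●>○○○○○
step 30: ○○●●○○○○○
○○○○○○○○○
○○○●●○○○○
○○●○○●○○○
○●●^○●○○○
○●●○○○○○○
step 31: ○○●●○○○○○
○○○○○○○○○
○○○●●○○○○
○○●○○●○○○
○●<○○●○○○
○●●○○○○○○
step 32: ○○●●○○○○○
○○○○○○○○○
○○○●●○○○○
○○●○○●○○○
○●○○○●○○○
○●v○○○○○○
step 33: ○○●●○○○○○
○○○○○○○○○
○○○●●○○○○
○○●○○●○○○
○●○○○●○○○
○●○>○○○○○
step 34: ○○●v○○○○○
○○○○○○○○○
○○○●●○○○○
○○●○○●○○○
○●○○○●○○○
○●○●○○○○○
step 35: ○○●○>○○○○
○○○○○○○○○
○○○●●○○○○
○○●○○●○○○
○●○○○●○○○
○●○●○○○○○
step 36: ○○●○●○○○○
○○○○v○○○○
○○○●●○○○○
○○●○○●○○○
○●○○○●○○○
○●○●○○○○○
step 37: ○○●○●○○○○
○○○<●○○○○
○○○●●○○○○
○○●○○●○○○
○●○○○●○○○
○●○●○○○○○
step 38: ○○●^●○○○○
○○○●●○○○○
○○○●●○○○○
○○●○○●○○○
○●○○○●○○○
○●○●○○○○○
step 39: ○○●●>○○○○
○○○●●○○○○
○○○●●○○○○
○○●○○●○○○
○●○○○●○○○
○●○●○○○○○
step 40: ○○●●○○○○○
○○○●●○○○○
○○○●●○○○○
○○●○○●○○○
○●○○○●○○○
○●○●^○○○○

1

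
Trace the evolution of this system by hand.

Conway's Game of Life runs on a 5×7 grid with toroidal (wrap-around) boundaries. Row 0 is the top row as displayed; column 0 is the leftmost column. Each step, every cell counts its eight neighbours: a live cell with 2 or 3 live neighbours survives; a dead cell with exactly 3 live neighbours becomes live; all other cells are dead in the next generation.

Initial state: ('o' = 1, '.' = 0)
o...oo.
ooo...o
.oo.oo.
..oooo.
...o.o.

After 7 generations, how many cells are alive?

k=0  o...oo.
ooo...o
.oo.oo.
..oooo.
...o.o.
k=1  o.oooo.
..o....
.......
.o....o
..o....
k=2  ..o.o..
.oo.o..
.......
.......
o.o.ooo
k=3  o.o.o.o
.oo....
.......
.....oo
.o..ooo
k=4  ..o.o.o
oooo...
.......
o...o.o
.o.oo..
k=5  ....oo.
oooo...
..oo..o
o..ooo.
.oo.o.o
k=6  ....ooo
oo...oo
.....oo
o......
ooo...o
k=7  ..o.o..
.......
.o...o.
.....o.
.o.....

6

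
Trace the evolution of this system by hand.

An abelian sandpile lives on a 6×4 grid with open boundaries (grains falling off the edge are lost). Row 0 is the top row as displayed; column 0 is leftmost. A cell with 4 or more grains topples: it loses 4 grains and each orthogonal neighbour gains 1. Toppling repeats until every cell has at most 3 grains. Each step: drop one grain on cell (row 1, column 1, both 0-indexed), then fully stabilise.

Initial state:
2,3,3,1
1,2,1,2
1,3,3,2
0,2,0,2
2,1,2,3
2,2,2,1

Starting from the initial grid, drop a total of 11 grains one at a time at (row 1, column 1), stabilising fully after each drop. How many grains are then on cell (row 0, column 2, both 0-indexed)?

2

step 0: 2,3,3,1
1,2,1,2
1,3,3,2
0,2,0,2
2,1,2,3
2,2,2,1
step 1: 2,3,3,1
1,3,1,2
1,3,3,2
0,2,0,2
2,1,2,3
2,2,2,1
step 2: 3,1,1,2
2,3,0,3
2,1,1,3
0,3,1,2
2,1,2,3
2,2,2,1
step 3: 3,2,1,2
3,0,1,3
2,2,1,3
0,3,1,2
2,1,2,3
2,2,2,1
step 4: 3,2,1,2
3,1,1,3
2,2,1,3
0,3,1,2
2,1,2,3
2,2,2,1
step 5: 3,2,1,2
3,2,1,3
2,2,1,3
0,3,1,2
2,1,2,3
2,2,2,1
step 6: 3,2,1,2
3,3,1,3
2,2,1,3
0,3,1,2
2,1,2,3
2,2,2,1
step 7: 1,0,2,2
1,2,2,3
3,3,1,3
0,3,1,2
2,1,2,3
2,2,2,1
step 8: 1,0,2,2
1,3,2,3
3,3,1,3
0,3,1,2
2,1,2,3
2,2,2,1
step 9: 1,1,2,2
3,1,3,3
0,2,2,3
2,0,2,2
2,2,2,3
2,2,2,1
step 10: 1,1,2,2
3,2,3,3
0,2,2,3
2,0,2,2
2,2,2,3
2,2,2,1
step 11: 1,1,2,2
3,3,3,3
0,2,2,3
2,0,2,2
2,2,2,3
2,2,2,1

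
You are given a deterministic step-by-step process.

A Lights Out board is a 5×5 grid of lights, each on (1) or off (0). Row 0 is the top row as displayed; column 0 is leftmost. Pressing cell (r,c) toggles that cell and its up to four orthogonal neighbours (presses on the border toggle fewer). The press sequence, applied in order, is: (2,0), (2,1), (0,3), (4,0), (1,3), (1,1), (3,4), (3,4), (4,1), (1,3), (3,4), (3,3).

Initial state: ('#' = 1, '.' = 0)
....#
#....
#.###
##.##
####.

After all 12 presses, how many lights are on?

step 0: ....#
#....
#.###
##.##
####.
step 1: ....#
.....
.####
.#.##
####.
step 2: ....#
.#...
#..##
...##
####.
step 3: ..##.
.#.#.
#..##
...##
####.
step 4: ..##.
.#.#.
#..##
#..##
..##.
step 5: ..#..
.##.#
#...#
#..##
..##.
step 6: .##..
#...#
##..#
#..##
..##.
step 7: .##..
#...#
##...
#....
..###
step 8: .##..
#...#
##..#
#..##
..##.
step 9: .##..
#...#
##..#
##.##
##.#.
step 10: .###.
#.##.
##.##
##.##
##.#.
step 11: .###.
#.##.
##.#.
##...
##.##
step 12: .###.
#.##.
##...
#####
##..#

16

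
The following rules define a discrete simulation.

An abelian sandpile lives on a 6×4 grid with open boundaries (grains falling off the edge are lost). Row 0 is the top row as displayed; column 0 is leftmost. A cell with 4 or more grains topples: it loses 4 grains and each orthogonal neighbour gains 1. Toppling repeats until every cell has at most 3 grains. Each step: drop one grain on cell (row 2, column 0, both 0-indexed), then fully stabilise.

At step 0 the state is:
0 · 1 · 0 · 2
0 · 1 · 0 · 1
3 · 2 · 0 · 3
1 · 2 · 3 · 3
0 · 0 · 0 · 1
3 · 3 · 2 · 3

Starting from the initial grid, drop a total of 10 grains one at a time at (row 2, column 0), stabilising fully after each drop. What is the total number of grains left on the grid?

0) 0 · 1 · 0 · 2
0 · 1 · 0 · 1
3 · 2 · 0 · 3
1 · 2 · 3 · 3
0 · 0 · 0 · 1
3 · 3 · 2 · 3
1) 0 · 1 · 0 · 2
1 · 1 · 0 · 1
0 · 3 · 0 · 3
2 · 2 · 3 · 3
0 · 0 · 0 · 1
3 · 3 · 2 · 3
2) 0 · 1 · 0 · 2
1 · 1 · 0 · 1
1 · 3 · 0 · 3
2 · 2 · 3 · 3
0 · 0 · 0 · 1
3 · 3 · 2 · 3
3) 0 · 1 · 0 · 2
1 · 1 · 0 · 1
2 · 3 · 0 · 3
2 · 2 · 3 · 3
0 · 0 · 0 · 1
3 · 3 · 2 · 3
4) 0 · 1 · 0 · 2
1 · 1 · 0 · 1
3 · 3 · 0 · 3
2 · 2 · 3 · 3
0 · 0 · 0 · 1
3 · 3 · 2 · 3
5) 0 · 1 · 0 · 2
2 · 2 · 0 · 1
1 · 0 · 1 · 3
3 · 3 · 3 · 3
0 · 0 · 0 · 1
3 · 3 · 2 · 3
6) 0 · 1 · 0 · 2
2 · 2 · 0 · 1
2 · 0 · 1 · 3
3 · 3 · 3 · 3
0 · 0 · 0 · 1
3 · 3 · 2 · 3
7) 0 · 1 · 0 · 2
2 · 2 · 0 · 1
3 · 0 · 1 · 3
3 · 3 · 3 · 3
0 · 0 · 0 · 1
3 · 3 · 2 · 3
8) 0 · 1 · 0 · 2
3 · 2 · 0 · 2
1 · 2 · 3 · 0
1 · 1 · 1 · 1
1 · 1 · 1 · 2
3 · 3 · 2 · 3
9) 0 · 1 · 0 · 2
3 · 2 · 0 · 2
2 · 2 · 3 · 0
1 · 1 · 1 · 1
1 · 1 · 1 · 2
3 · 3 · 2 · 3
10) 0 · 1 · 0 · 2
3 · 2 · 0 · 2
3 · 2 · 3 · 0
1 · 1 · 1 · 1
1 · 1 · 1 · 2
3 · 3 · 2 · 3

38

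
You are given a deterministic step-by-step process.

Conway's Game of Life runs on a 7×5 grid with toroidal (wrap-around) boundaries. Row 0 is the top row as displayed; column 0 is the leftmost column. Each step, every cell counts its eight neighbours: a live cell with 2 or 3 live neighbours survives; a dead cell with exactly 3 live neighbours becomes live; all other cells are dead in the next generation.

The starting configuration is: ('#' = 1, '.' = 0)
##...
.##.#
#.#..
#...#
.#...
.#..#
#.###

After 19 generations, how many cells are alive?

step 0: ##...
.##.#
#.#..
#...#
.#...
.#..#
#.###
step 1: .....
..###
..#..
#...#
.#..#
.#..#
..##.
step 2: ....#
..##.
###..
##.##
.#.##
.#..#
..##.
step 3: ....#
#.###
.....
.....
.#...
.#..#
#.###
step 4: .....
#..##
...##
.....
#....
.#..#
.##..
step 5: #####
#..#.
#..#.
....#
#....
.##..
###..
step 6: .....
.....
#..#.
#...#
##...
..#..
.....
step 7: .....
.....
#....
.....
##..#
.#...
.....
step 8: .....
.....
.....
.#..#
##...
.#...
.....
step 9: .....
.....
.....
.#...
.##..
##...
.....
step 10: .....
.....
.....
.##..
..#..
###..
.....
step 11: .....
.....
.....
.##..
#..#.
.##..
.#...
step 12: .....
.....
.....
.##..
#..#.
###..
.##..
step 13: .....
.....
.....
.##..
#..##
#..##
#.#..
step 14: .....
.....
.....
#####
.....
..#..
##.#.
step 15: .....
.....
#####
#####
#...#
.##..
.##..
step 16: .....
#####
.....
.....
.....
..##.
.##..
step 17: ....#
#####
#####
.....
.....
.###.
.###.
step 18: .....
.....
.....
#####
..#..
.#.#.
##..#
step 19: #....
.....
#####
#####
.....
.#.##
###.#

18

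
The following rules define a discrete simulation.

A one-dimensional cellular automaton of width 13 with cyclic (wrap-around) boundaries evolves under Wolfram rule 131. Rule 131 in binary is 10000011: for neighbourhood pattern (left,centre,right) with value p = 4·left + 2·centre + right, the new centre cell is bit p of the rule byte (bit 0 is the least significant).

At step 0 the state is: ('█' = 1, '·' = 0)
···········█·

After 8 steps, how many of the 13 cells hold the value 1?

5

t=0: ···········█·
t=1: ███████████··
t=2: ·█████████··█
t=3: ··███████··█·
t=4: ██·█████··█··
t=5: ····███··█··█
t=6: ·███·█··█··█·
t=7: █·█····█··█··
t=8: ····███··█··█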